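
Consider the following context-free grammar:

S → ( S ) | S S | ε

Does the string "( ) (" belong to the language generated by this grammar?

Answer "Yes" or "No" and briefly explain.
Each production adds parentheses only in matched pairs (S → ( S )) or none at all, so every derived string has equally many '(' and ')'. The string ( ) ( has two '(' and one ')', so it cannot be derived.

Final answer: No - no valid derivation exists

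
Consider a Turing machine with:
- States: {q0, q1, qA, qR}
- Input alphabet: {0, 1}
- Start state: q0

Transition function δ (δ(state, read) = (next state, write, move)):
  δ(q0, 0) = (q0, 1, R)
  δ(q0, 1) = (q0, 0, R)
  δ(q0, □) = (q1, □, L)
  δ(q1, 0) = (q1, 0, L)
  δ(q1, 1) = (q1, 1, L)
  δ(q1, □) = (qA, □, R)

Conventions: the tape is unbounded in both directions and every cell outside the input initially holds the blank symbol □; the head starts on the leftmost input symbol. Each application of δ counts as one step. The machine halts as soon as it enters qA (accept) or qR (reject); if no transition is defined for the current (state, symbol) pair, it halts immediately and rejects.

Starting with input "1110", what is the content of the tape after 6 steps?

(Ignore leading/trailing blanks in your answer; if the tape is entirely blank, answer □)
Step 0: [q0]1110 (head at position 0)
Step 1: δ(q0, 1) = (q0, 0, R)  ⊢  0[q0]110 (head at position 1)
Step 2: δ(q0, 1) = (q0, 0, R)  ⊢  00[q0]10 (head at position 2)
Step 3: δ(q0, 1) = (q0, 0, R)  ⊢  000[q0]0 (head at position 3)
Step 4: δ(q0, 0) = (q0, 1, R)  ⊢  0001[q0]□ (head at position 4)
Step 5: δ(q0, □) = (q1, □, L)  ⊢  000[q1]1□ (head at position 3)
Step 6: δ(q1, 1) = (q1, 1, L)  ⊢  00[q1]01□ (head at position 2)
Tape after 6 steps (ignoring surrounding blanks): 0001

Final answer: Tape: 0001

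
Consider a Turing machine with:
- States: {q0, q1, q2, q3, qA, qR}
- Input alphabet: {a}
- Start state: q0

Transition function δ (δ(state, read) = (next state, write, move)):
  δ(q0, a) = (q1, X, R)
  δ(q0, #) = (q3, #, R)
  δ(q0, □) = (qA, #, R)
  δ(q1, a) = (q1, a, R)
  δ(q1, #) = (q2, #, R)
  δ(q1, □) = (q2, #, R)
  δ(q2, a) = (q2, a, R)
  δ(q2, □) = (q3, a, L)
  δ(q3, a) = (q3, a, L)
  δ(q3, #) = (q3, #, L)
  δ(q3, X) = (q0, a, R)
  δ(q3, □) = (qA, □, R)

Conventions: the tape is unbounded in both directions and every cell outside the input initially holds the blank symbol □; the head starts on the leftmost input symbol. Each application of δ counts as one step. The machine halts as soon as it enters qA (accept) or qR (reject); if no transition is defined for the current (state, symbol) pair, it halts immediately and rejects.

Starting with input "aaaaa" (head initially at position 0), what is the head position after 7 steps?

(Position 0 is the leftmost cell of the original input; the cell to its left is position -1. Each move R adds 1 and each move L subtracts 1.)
Step 0: [q0]aaaaa (head at position 0)
Step 1: δ(q0, a) = (q1, X, R)  ⊢  X[q1]aaaa (head at position 1)
Step 2: δ(q1, a) = (q1, a, R)  ⊢  Xa[q1]aaa (head at position 2)
Step 3: δ(q1, a) = (q1, a, R)  ⊢  Xaa[q1]aa (head at position 3)
Step 4: δ(q1, a) = (q1, a, R)  ⊢  Xaaa[q1]a (head at position 4)
Step 5: δ(q1, a) = (q1, a, R)  ⊢  Xaaaa[q1]□ (head at position 5)
Step 6: δ(q1, □) = (q2, #, R)  ⊢  Xaaaa#[q2]□ (head at position 6)
Step 7: δ(q2, □) = (q3, a, L)  ⊢  Xaaaa[q3]#a (head at position 5)
Head position after 7 steps: 5

Final answer: Position 5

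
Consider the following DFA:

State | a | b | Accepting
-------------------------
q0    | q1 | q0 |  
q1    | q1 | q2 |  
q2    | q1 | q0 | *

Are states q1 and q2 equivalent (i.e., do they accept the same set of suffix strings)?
Try the suffix ε (the empty string).
From q1: q1 — not accepting.
From q2: q2 — accepting.
The two states disagree on this suffix, so they are not equivalent.

Final answer: No. Distinguishing string: ε (the empty string) - accepted from q2 but not from q1.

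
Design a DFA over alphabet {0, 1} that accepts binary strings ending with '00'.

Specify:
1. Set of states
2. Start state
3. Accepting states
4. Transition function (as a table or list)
One valid DFA (any DFA recognizing the same language is acceptable):
States: {q0, q1, q2}
Start: q0
Accepting: {q2}
Transitions (accepting states marked with *):
State | 0 | 1 | Accepting
-------------------------
q0    | q1 | q0 |  
q1    | q2 | q0 |  
q2    | q2 | q0 | *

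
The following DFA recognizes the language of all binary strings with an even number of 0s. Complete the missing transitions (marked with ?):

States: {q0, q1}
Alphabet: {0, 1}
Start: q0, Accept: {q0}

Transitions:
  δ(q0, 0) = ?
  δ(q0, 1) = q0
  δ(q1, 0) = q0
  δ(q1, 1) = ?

What each state remembers (consistent with the given transitions and accept states):
  q0: an even number of 0s has been read so far
  q1: an odd number of 0s has been read so far
Filling in the missing entries:
  δ(q0, 0): in q0 (an even number of 0s has been read so far), after reading 0 we have: an odd number of 0s has been read so far → q1
  δ(q1, 1): in q1 (an odd number of 0s has been read so far), after reading 1 we have: an odd number of 0s has been read so far → q1

Final answer: δ(q0, 0) = q1; δ(q1, 1) = q1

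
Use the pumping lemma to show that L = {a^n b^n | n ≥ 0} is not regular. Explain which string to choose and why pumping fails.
Language: L = {a^n b^n | n ≥ 0} (equal numbers of a's followed by b's)
Step 1: Assume for contradiction that L is regular, with pumping length p.
Step 2: Choose s = a^p b^p. Then s ∈ L (it has p a's followed by p b's) and |s| ≥ p.
Step 3: Consider any decomposition s = xyz with |xy| ≤ p and |y| > 0. Since |xy| ≤ p and the first p symbols of s are all a's, y = a^k for some k with 1 ≤ k ≤ p.
Step 4: Pumping up (i = 2): xy²z = a^(p+k) b^p, which has more a's than b's, so xy²z ∉ L.
This contradicts the pumping lemma, so L is not regular.

Final answer: Choose s = a^p b^p. Since |xy| ≤ p, y = a^k with k ≥ 1. Then xy²z = a^(p+k) b^p ∉ L.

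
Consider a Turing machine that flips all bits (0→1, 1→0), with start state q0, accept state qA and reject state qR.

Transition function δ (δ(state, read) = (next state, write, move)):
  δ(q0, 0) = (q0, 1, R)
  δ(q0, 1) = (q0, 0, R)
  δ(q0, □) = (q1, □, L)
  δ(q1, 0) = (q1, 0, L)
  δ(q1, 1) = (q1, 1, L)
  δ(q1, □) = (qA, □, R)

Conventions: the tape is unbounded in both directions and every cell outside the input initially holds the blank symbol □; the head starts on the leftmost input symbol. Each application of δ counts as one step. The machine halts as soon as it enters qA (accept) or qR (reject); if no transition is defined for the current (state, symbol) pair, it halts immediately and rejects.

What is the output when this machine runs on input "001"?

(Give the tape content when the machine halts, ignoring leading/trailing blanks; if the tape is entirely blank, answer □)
Step 0: [q0]001 (head at position 0)
Step 1: δ(q0, 0) = (q0, 1, R)  ⊢  1[q0]01 (head at position 1)
Step 2: δ(q0, 0) = (q0, 1, R)  ⊢  11[q0]1 (head at position 2)
Step 3: δ(q0, 1) = (q0, 0, R)  ⊢  110[q0]□ (head at position 3)
Step 4: δ(q0, □) = (q1, □, L)  ⊢  11[q1]0□ (head at position 2)
Step 5: δ(q1, 0) = (q1, 0, L)  ⊢  1[q1]10□ (head at position 1)
Step 6: δ(q1, 1) = (q1, 1, L)  ⊢  [q1]110□ (head at position 0)
Step 7: δ(q1, 1) = (q1, 1, L)  ⊢  [q1]□110□ (head at position -1)
Step 8: δ(q1, □) = (qA, □, R)  ⊢  □[qA]110□ (head at position 0)
The machine is in qA, so it halts and accepts.
Tape content when halted (ignoring surrounding blanks): 110

Final answer: Output: 110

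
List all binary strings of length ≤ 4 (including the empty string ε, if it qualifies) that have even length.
Checking every binary string of length 0 to 4:
  Length 0: accepted: ε | rejected: (none)
  Length 1: accepted: (none) | rejected: 0, 1
  Length 2: accepted: 00, 01, 10, 11 | rejected: (none)
  Length 3: accepted: (none) | rejected: 000, 001, 010, 011, 100, 101, 110, 111
  Length 4: accepted: 0000, 0001, 0010, 0011, 0100, 0101, 0110, 0111, 1000, 1001, 1010, 1011, 1100, 1101, 1110, 1111 | rejected: (none)
Total: 21 string(s).

Final answer: ε, 00, 01, 10, 11, 0000, 0001, 0010, 0011, 0100, 0101, 0110, 0111, 1000, 1001, 1010, 1011, 1100, 1101, 1110, 1111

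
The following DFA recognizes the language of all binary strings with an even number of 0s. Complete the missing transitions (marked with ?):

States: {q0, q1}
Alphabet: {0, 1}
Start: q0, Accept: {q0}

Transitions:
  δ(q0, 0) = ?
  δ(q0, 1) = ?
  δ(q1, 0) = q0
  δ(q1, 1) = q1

What each state remembers (consistent with the given transitions and accept states):
  q0: an even number of 0s has been read so far
  q1: an odd number of 0s has been read so far
Filling in the missing entries:
  δ(q0, 0): in q0 (an even number of 0s has been read so far), after reading 0 we have: an odd number of 0s has been read so far → q1
  δ(q0, 1): in q0 (an even number of 0s has been read so far), after reading 1 we have: an even number of 0s has been read so far → q0

Final answer: δ(q0, 0) = q1; δ(q0, 1) = q0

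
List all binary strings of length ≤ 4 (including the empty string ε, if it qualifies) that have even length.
Checking every binary string of length 0 to 4:
  Length 0: accepted: ε | rejected: (none)
  Length 1: accepted: (none) | rejected: 0, 1
  Length 2: accepted: 00, 01, 10, 11 | rejected: (none)
  Length 3: accepted: (none) | rejected: 000, 001, 010, 011, 100, 101, 110, 111
  Length 4: accepted: 0000, 0001, 0010, 0011, 0100, 0101, 0110, 0111, 1000, 1001, 1010, 1011, 1100, 1101, 1110, 1111 | rejected: (none)
Total: 21 string(s).

Final answer: ε, 00, 01, 10, 11, 0000, 0001, 0010, 0011, 0100, 0101, 0110, 0111, 1000, 1001, 1010, 1011, 1100, 1101, 1110, 1111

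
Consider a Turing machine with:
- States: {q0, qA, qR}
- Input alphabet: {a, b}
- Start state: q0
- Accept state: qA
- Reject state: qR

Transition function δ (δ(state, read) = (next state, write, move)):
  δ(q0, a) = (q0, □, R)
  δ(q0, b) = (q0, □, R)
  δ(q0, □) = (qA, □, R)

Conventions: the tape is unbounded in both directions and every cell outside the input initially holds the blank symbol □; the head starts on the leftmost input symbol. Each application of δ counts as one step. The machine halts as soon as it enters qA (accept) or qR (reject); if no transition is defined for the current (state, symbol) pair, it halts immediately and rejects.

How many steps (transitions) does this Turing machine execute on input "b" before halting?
Step 0: [q0]b (head at position 0)
Step 1: δ(q0, b) = (q0, □, R)  ⊢  □[q0]□ (head at position 1)
Step 2: δ(q0, □) = (qA, □, R)  ⊢  □□[qA]□ (head at position 2)
The machine is in qA, so it halts and accepts.
Number of transitions executed: 2.

Final answer: 2 steps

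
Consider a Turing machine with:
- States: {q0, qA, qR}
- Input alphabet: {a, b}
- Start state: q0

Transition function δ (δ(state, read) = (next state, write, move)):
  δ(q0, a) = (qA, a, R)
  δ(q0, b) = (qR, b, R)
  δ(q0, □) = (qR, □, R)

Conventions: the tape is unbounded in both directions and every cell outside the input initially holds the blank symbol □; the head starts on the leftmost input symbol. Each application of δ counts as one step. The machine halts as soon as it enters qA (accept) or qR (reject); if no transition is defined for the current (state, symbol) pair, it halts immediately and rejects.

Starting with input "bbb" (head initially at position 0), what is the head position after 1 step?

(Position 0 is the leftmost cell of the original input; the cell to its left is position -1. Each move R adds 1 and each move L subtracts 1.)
Step 0: [q0]bbb (head at position 0)
Step 1: δ(q0, b) = (qR, b, R)  ⊢  b[qR]bb (head at position 1)
Head position after 1 step: 1

Final answer: Position 1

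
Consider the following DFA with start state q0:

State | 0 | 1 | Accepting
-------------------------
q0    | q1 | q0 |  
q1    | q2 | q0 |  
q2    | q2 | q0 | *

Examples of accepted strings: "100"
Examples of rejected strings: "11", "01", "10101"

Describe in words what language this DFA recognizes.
binary strings ending with '00'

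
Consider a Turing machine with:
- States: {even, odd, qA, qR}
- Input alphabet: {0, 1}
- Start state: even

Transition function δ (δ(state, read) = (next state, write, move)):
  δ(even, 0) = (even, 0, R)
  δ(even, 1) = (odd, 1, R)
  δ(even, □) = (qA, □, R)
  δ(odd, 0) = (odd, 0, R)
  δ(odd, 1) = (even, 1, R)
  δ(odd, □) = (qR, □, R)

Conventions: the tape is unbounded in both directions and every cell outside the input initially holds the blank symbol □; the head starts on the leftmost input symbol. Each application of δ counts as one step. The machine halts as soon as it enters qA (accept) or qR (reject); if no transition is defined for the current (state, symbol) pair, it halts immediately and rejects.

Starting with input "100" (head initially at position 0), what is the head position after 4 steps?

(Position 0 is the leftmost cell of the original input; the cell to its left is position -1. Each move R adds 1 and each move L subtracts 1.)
Step 0: [even]100 (head at position 0)
Step 1: δ(even, 1) = (odd, 1, R)  ⊢  1[odd]00 (head at position 1)
Step 2: δ(odd, 0) = (odd, 0, R)  ⊢  10[odd]0 (head at position 2)
Step 3: δ(odd, 0) = (odd, 0, R)  ⊢  100[odd]□ (head at position 3)
Step 4: δ(odd, □) = (qR, □, R)  ⊢  100□[qR]□ (head at position 4)
Head position after 4 steps: 4

Final answer: Position 4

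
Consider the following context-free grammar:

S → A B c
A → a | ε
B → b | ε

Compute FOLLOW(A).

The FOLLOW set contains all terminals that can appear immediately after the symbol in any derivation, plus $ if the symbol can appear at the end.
A occurs in S → A B c followed by B c. Add FIRST(B) minus ε = {b}; B is nullable (B → ε), so what follows B can also follow A: the terminal c. FOLLOW(A) = {b, c}.

Final answer: {b, c}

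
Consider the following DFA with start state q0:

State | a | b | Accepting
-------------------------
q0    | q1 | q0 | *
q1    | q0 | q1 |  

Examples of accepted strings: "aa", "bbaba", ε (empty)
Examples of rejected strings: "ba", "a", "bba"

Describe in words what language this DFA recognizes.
strings over {a,b} with an even number of a's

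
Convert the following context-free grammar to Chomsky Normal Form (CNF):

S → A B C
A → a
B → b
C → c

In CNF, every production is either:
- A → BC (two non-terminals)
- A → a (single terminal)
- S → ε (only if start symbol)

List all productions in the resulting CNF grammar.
The grammar has no ε-productions or unit productions to eliminate.
A → a is already in CNF (single terminal) – keep it.
B → b is already in CNF (single terminal) – keep it.
C → c is already in CNF (single terminal) – keep it.
S → A B C has 3 symbols on the right: break it into binary productions S → A X0, X0 → B C.
Resulting CNF grammar (5 productions): A → a; B → b; C → c; S → A X0; X0 → B C

Final answer: A → a; B → b; C → c; S → A X0; X0 → B C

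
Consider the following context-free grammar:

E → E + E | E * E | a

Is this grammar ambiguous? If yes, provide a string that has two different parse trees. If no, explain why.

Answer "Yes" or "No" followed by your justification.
Two different leftmost derivations of a + a * a:
  (1) E ⇒ E + E ⇒ a + E ⇒ a + E * E ⇒ a + a * E ⇒ a + a * a   (tree groups a + (a * a))
  (2) E ⇒ E * E ⇒ E + E * E ⇒ a + E * E ⇒ a + a * E ⇒ a + a * a   (tree groups (a + a) * a)
Two distinct leftmost derivations = two distinct parse trees, so the grammar is ambiguous.

Final answer: Yes - the string 'a + a * a' has two distinct leftmost derivations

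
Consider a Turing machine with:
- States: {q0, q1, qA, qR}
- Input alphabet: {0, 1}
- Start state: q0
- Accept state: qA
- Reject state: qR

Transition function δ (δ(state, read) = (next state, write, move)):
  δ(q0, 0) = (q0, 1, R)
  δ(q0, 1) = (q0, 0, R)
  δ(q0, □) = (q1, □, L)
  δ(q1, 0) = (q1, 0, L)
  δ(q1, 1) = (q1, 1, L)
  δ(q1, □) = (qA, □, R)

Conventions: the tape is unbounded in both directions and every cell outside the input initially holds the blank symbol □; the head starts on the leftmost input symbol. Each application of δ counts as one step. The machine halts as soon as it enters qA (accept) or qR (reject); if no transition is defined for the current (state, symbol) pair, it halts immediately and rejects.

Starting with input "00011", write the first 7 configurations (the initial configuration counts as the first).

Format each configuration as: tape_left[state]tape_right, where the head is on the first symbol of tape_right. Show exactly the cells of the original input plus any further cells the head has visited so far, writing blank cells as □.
Step 0: [q0]00011 (head at position 0)
Step 1: δ(q0, 0) = (q0, 1, R)  ⊢  1[q0]0011 (head at position 1)
Step 2: δ(q0, 0) = (q0, 1, R)  ⊢  11[q0]011 (head at position 2)
Step 3: δ(q0, 0) = (q0, 1, R)  ⊢  111[q0]11 (head at position 3)
Step 4: δ(q0, 1) = (q0, 0, R)  ⊢  1110[q0]1 (head at position 4)
Step 5: δ(q0, 1) = (q0, 0, R)  ⊢  11100[q0]□ (head at position 5)
Step 6: δ(q0, □) = (q1, □, L)  ⊢  1110[q1]0□ (head at position 4)

Final answer: [q0]00011 ⊢ 1[q0]0011 ⊢ 11[q0]011 ⊢ 111[q0]11 ⊢ 1110[q0]1 ⊢ 11100[q0]□ ⊢ 1110[q1]0□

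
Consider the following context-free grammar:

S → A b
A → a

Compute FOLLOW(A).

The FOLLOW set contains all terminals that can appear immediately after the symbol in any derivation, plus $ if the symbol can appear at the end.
A occurs only in S → A b, where it is immediately followed by the terminal b. So FOLLOW(A) = {b}.

Final answer: {b}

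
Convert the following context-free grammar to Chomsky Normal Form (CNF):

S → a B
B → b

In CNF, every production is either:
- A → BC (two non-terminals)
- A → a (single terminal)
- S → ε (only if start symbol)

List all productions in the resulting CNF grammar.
The grammar has no ε-productions or unit productions to eliminate.
S → a B has terminal a in a right-hand side of length ≥ 2: introduce T_a → a and use T_a in place of a.
B → b is already in CNF (single terminal) – keep it.
S → a B becomes S → T_a B.
Resulting CNF grammar (3 productions): T_a → a; B → b; S → T_a B

Final answer: T_a → a; B → b; S → T_a B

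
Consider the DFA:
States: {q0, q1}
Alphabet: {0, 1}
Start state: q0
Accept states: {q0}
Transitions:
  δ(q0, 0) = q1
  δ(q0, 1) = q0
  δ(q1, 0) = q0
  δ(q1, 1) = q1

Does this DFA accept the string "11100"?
Processing string "11100":
  q0 --1--> q0
  q0 --1--> q0
  q0 --1--> q0
  q0 --0--> q1
  q1 --0--> q0
Final state: q0
Accept states: {q0}
q0 is an accept state, so the string is accepted.

Final answer: Yes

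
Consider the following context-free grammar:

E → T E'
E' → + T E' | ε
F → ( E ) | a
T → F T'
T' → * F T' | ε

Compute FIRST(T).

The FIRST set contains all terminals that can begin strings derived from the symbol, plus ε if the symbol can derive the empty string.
FIRST(F): F → ( E ) contributes '(' and F → a contributes 'a', so FIRST(F) = {(, a}. F is not nullable.
FIRST(T): T → F T' begins with F, and F is not nullable, so FIRST(T) = FIRST(F) = {(, a}.

Final answer: {(, a}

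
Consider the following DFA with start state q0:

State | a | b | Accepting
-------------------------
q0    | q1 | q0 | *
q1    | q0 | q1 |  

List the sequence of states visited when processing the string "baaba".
q0 → q0 → q1 → q0 → q0 → q1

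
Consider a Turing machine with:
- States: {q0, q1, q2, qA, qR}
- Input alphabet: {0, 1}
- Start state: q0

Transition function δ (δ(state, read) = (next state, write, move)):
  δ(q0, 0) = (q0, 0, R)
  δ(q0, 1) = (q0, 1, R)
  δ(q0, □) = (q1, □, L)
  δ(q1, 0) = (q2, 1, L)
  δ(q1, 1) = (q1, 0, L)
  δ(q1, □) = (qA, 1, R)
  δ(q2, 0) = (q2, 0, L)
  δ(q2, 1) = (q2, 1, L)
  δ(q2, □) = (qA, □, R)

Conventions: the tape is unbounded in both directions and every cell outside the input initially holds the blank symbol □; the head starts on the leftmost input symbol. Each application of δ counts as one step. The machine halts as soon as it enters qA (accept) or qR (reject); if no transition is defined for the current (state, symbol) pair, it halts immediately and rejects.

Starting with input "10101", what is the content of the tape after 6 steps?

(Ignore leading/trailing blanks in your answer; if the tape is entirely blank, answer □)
Step 0: [q0]10101 (head at position 0)
Step 1: δ(q0, 1) = (q0, 1, R)  ⊢  1[q0]0101 (head at position 1)
Step 2: δ(q0, 0) = (q0, 0, R)  ⊢  10[q0]101 (head at position 2)
Step 3: δ(q0, 1) = (q0, 1, R)  ⊢  101[q0]01 (head at position 3)
Step 4: δ(q0, 0) = (q0, 0, R)  ⊢  1010[q0]1 (head at position 4)
Step 5: δ(q0, 1) = (q0, 1, R)  ⊢  10101[q0]□ (head at position 5)
Step 6: δ(q0, □) = (q1, □, L)  ⊢  1010[q1]1□ (head at position 4)
Tape after 6 steps (ignoring surrounding blanks): 10101

Final answer: Tape: 10101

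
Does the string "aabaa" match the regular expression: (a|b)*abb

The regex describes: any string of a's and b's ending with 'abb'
No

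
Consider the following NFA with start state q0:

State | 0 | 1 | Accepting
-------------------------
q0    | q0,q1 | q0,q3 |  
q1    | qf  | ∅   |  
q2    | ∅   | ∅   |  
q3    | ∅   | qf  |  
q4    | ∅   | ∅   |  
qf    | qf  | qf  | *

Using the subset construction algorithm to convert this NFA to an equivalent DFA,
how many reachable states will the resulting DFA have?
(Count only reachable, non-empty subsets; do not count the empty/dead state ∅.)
Start subset: {q0}
{q0}: on 0 → {q0, q1}, on 1 → {q0, q3}
{q0, q1}: on 0 → {q0, q1, qf}, on 1 → {q0, q3}
{q0, q3}: on 0 → {q0, q1}, on 1 → {q0, q3, qf}
{q0, q1, qf}: on 0 → {q0, q1, qf}, on 1 → {q0, q3, qf}
{q0, q3, qf}: on 0 → {q0, q1, qf}, on 1 → {q0, q3, qf}
Reachable non-empty subsets: {q0}, {q0, q1}, {q0, q3}, {q0, q1, qf}, {q0, q3, qf} — 5 in total.

Final answer: 5 states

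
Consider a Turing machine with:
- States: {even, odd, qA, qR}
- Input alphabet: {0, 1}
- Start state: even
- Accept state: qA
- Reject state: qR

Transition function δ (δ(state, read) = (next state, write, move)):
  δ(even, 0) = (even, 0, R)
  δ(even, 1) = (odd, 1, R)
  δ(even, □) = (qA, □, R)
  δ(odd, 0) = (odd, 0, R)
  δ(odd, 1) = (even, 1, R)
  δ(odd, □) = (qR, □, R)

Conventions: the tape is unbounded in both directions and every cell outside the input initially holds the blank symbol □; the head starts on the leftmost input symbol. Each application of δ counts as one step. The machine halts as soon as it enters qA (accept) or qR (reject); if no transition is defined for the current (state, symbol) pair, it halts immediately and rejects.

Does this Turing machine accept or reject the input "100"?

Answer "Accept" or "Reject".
Step 0: [even]100 (head at position 0)
Step 1: δ(even, 1) = (odd, 1, R)  ⊢  1[odd]00 (head at position 1)
Step 2: δ(odd, 0) = (odd, 0, R)  ⊢  10[odd]0 (head at position 2)
Step 3: δ(odd, 0) = (odd, 0, R)  ⊢  100[odd]□ (head at position 3)
Step 4: δ(odd, □) = (qR, □, R)  ⊢  100□[qR]□ (head at position 4)
The machine is in qR, so it halts and rejects.

Final answer: Reject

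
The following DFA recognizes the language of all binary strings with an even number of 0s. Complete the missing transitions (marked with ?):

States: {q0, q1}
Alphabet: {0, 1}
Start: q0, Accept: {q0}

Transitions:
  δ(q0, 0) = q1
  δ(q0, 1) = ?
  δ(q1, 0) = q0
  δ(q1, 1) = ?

What each state remembers (consistent with the given transitions and accept states):
  q0: an even number of 0s has been read so far
  q1: an odd number of 0s has been read so far
Filling in the missing entries:
  δ(q0, 1): in q0 (an even number of 0s has been read so far), after reading 1 we have: an even number of 0s has been read so far → q0
  δ(q1, 1): in q1 (an odd number of 0s has been read so far), after reading 1 we have: an odd number of 0s has been read so far → q1

Final answer: δ(q0, 1) = q0; δ(q1, 1) = q1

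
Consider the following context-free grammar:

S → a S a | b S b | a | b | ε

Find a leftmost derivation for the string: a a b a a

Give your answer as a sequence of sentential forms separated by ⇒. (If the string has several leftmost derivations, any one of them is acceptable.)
Start with S.
Step 1: the leftmost non-terminal is S; apply S → a S a:  a S a
Step 2: the leftmost non-terminal is S; apply S → a S a:  a a S a a
Step 3: the leftmost non-terminal is S; apply S → b:  a a b a a

Final answer: S ⇒ a S a ⇒ a a S a a ⇒ a a b a a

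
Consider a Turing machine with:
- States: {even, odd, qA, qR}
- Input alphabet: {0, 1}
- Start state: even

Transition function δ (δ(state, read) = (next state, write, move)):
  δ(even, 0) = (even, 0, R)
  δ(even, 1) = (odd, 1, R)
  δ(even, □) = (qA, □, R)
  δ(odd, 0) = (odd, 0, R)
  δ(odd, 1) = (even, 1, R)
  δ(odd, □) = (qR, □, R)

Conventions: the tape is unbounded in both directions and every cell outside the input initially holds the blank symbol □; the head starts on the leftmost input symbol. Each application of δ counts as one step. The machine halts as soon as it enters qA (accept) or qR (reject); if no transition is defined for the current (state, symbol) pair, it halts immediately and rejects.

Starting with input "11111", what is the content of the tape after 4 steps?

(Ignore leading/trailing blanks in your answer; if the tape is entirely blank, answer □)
Step 0: [even]11111 (head at position 0)
Step 1: δ(even, 1) = (odd, 1, R)  ⊢  1[odd]1111 (head at position 1)
Step 2: δ(odd, 1) = (even, 1, R)  ⊢  11[even]111 (head at position 2)
Step 3: δ(even, 1) = (odd, 1, R)  ⊢  111[odd]11 (head at position 3)
Step 4: δ(odd, 1) = (even, 1, R)  ⊢  1111[even]1 (head at position 4)
Tape after 4 steps (ignoring surrounding blanks): 11111

Final answer: Tape: 11111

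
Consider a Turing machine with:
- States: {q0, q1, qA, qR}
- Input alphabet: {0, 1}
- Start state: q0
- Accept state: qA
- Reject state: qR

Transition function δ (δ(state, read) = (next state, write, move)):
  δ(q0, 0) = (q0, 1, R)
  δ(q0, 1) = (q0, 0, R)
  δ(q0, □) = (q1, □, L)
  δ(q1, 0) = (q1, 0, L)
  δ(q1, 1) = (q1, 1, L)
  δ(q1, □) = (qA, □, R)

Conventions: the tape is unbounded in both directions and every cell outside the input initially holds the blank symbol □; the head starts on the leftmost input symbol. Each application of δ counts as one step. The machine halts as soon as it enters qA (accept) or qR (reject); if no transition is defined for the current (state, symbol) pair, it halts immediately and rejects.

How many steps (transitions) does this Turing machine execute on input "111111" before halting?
Step 0: [q0]111111 (head at position 0)
Step 1: δ(q0, 1) = (q0, 0, R)  ⊢  0[q0]11111 (head at position 1)
Step 2: δ(q0, 1) = (q0, 0, R)  ⊢  00[q0]1111 (head at position 2)
Step 3: δ(q0, 1) = (q0, 0, R)  ⊢  000[q0]111 (head at position 3)
Step 4: δ(q0, 1) = (q0, 0, R)  ⊢  0000[q0]11 (head at position 4)
Step 5: δ(q0, 1) = (q0, 0, R)  ⊢  00000[q0]1 (head at position 5)
Step 6: δ(q0, 1) = (q0, 0, R)  ⊢  000000[q0]□ (head at position 6)
Step 7: δ(q0, □) = (q1, □, L)  ⊢  00000[q1]0□ (head at position 5)
Step 8: δ(q1, 0) = (q1, 0, L)  ⊢  0000[q1]00□ (head at position 4)
Step 9: δ(q1, 0) = (q1, 0, L)  ⊢  000[q1]000□ (head at position 3)
Step 10: δ(q1, 0) = (q1, 0, L)  ⊢  00[q1]0000□ (head at position 2)
Step 11: δ(q1, 0) = (q1, 0, L)  ⊢  0[q1]00000□ (head at position 1)
Step 12: δ(q1, 0) = (q1, 0, L)  ⊢  [q1]000000□ (head at position 0)
Step 13: δ(q1, 0) = (q1, 0, L)  ⊢  [q1]□000000□ (head at position -1)
Step 14: δ(q1, □) = (qA, □, R)  ⊢  □[qA]000000□ (head at position 0)
The machine is in qA, so it halts and accepts.
Number of transitions executed: 14.

Final answer: 14 steps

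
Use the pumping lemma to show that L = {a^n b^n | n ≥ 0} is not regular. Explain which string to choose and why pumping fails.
Language: L = {a^n b^n | n ≥ 0} (equal numbers of a's followed by b's)
Step 1: Assume for contradiction that L is regular, with pumping length p.
Step 2: Choose s = a^p b^p. Then s ∈ L (it has p a's followed by p b's) and |s| ≥ p.
Step 3: Consider any decomposition s = xyz with |xy| ≤ p and |y| > 0. Since |xy| ≤ p and the first p symbols of s are all a's, y = a^k for some k with 1 ≤ k ≤ p.
Step 4: Pumping up (i = 2): xy²z = a^(p+k) b^p, which has more a's than b's, so xy²z ∉ L.
This contradicts the pumping lemma, so L is not regular.

Final answer: Choose s = a^p b^p. Since |xy| ≤ p, y = a^k with k ≥ 1. Then xy²z = a^(p+k) b^p ∉ L.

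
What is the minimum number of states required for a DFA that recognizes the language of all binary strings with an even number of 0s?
Language: binary strings with an even number of 0s
Lower bound (Myhill–Nerode): the prefixes ε, 0 are pairwise distinguishable:
  ε vs 0: suffix ε distinguishes them (ε has zero 0s (accepted), 0 has one 0 (rejected))
So any DFA needs at least 2 states.
Upper bound: a DFA with 2 states exists (one state per class above).
Minimum states: 2

Final answer: 2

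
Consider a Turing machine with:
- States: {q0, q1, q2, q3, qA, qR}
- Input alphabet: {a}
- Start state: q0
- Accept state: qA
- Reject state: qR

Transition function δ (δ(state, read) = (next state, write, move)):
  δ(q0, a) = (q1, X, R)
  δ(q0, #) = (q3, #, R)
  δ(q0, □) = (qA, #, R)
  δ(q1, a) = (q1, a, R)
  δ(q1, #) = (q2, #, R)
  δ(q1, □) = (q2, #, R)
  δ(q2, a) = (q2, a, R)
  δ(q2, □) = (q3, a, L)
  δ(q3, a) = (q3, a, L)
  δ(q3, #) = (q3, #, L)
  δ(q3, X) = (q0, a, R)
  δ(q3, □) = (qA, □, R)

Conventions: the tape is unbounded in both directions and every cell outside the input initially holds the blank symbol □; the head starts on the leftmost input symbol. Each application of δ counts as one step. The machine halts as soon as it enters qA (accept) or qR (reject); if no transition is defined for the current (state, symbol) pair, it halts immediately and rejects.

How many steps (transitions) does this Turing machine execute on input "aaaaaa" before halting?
Trace (configuration after each step, as tape_left[state]tape_right with head position):
Step 0: [q0]aaaaaa (head at position 0)
Step 1: X[q1]aaaaa (head 1)
Step 2: Xa[q1]aaaa (head 2)
Step 3: Xaa[q1]aaa (head 3)
Step 4: Xaaa[q1]aa (head 4)
Step 5: Xaaaa[q1]a (head 5)
Step 6: Xaaaaa[q1]□ (head 6)
Step 7: Xaaaaa#[q2]□ (head 7)
Step 8: Xaaaaa[q3]#a (head 6)
Step 9: Xaaaa[q3]a#a (head 5)
Step 10: Xaaa[q3]aa#a (head 4)
Step 11: Xaa[q3]aaa#a (head 3)
Step 12: Xa[q3]aaaa#a (head 2)
Step 13: X[q3]aaaaa#a (head 1)
Step 14: [q3]Xaaaaa#a (head 0)
Step 15: a[q0]aaaaa#a (head 1)
Step 16: aX[q1]aaaa#a (head 2)
Step 17: aXa[q1]aaa#a (head 3)
Step 18: aXaa[q1]aa#a (head 4)
Step 19: aXaaa[q1]a#a (head 5)
Step 20: aXaaaa[q1]#a (head 6)
Step 21: aXaaaa#[q2]a (head 7)
Step 22: aXaaaa#a[q2]□ (head 8)
Step 23: aXaaaa#[q3]aa (head 7)
Step 24: aXaaaa[q3]#aa (head 6)
Step 25: aXaaa[q3]a#aa (head 5)
Step 26: aXaa[q3]aa#aa (head 4)
Step 27: aXa[q3]aaa#aa (head 3)
Step 28: aX[q3]aaaa#aa (head 2)
Step 29: a[q3]Xaaaa#aa (head 1)
Step 30: aa[q0]aaaa#aa (head 2)
Step 31: aaX[q1]aaa#aa (head 3)
Step 32: aaXa[q1]aa#aa (head 4)
Step 33: aaXaa[q1]a#aa (head 5)
Step 34: aaXaaa[q1]#aa (head 6)
Step 35: aaXaaa#[q2]aa (head 7)
Step 36: aaXaaa#a[q2]a (head 8)
Step 37: aaXaaa#aa[q2]□ (head 9)
Step 38: aaXaaa#a[q3]aa (head 8)
Step 39: aaXaaa#[q3]aaa (head 7)
Step 40: aaXaaa[q3]#aaa (head 6)
Step 41: aaXaa[q3]a#aaa (head 5)
Step 42: aaXa[q3]aa#aaa (head 4)
Step 43: aaX[q3]aaa#aaa (head 3)
Step 44: aa[q3]Xaaa#aaa (head 2)
Step 45: aaa[q0]aaa#aaa (head 3)
Step 46: aaaX[q1]aa#aaa (head 4)
Step 47: aaaXa[q1]a#aaa (head 5)
Step 48: aaaXaa[q1]#aaa (head 6)
Step 49: aaaXaa#[q2]aaa (head 7)
Step 50: aaaXaa#a[q2]aa (head 8)
Step 51: aaaXaa#aa[q2]a (head 9)
Step 52: aaaXaa#aaa[q2]□ (head 10)
Step 53: aaaXaa#aa[q3]aa (head 9)
Step 54: aaaXaa#a[q3]aaa (head 8)
Step 55: aaaXaa#[q3]aaaa (head 7)
Step 56: aaaXaa[q3]#aaaa (head 6)
Step 57: aaaXa[q3]a#aaaa (head 5)
Step 58: aaaX[q3]aa#aaaa (head 4)
Step 59: aaa[q3]Xaa#aaaa (head 3)
Step 60: aaaa[q0]aa#aaaa (head 4)
Step 61: aaaaX[q1]a#aaaa (head 5)
Step 62: aaaaXa[q1]#aaaa (head 6)
Step 63: aaaaXa#[q2]aaaa (head 7)
Step 64: aaaaXa#a[q2]aaa (head 8)
Step 65: aaaaXa#aa[q2]aa (head 9)
Step 66: aaaaXa#aaa[q2]a (head 10)
Step 67: aaaaXa#aaaa[q2]□ (head 11)
Step 68: aaaaXa#aaa[q3]aa (head 10)
Step 69: aaaaXa#aa[q3]aaa (head 9)
Step 70: aaaaXa#a[q3]aaaa (head 8)
Step 71: aaaaXa#[q3]aaaaa (head 7)
Step 72: aaaaXa[q3]#aaaaa (head 6)
Step 73: aaaaX[q3]a#aaaaa (head 5)
Step 74: aaaa[q3]Xa#aaaaa (head 4)
Step 75: aaaaa[q0]a#aaaaa (head 5)
Step 76: aaaaaX[q1]#aaaaa (head 6)
Step 77: aaaaaX#[q2]aaaaa (head 7)
Step 78: aaaaaX#a[q2]aaaa (head 8)
Step 79: aaaaaX#aa[q2]aaa (head 9)
Step 80: aaaaaX#aaa[q2]aa (head 10)
Step 81: aaaaaX#aaaa[q2]a (head 11)
Step 82: aaaaaX#aaaaa[q2]□ (head 12)
Step 83: aaaaaX#aaaa[q3]aa (head 11)
Step 84: aaaaaX#aaa[q3]aaa (head 10)
Step 85: aaaaaX#aa[q3]aaaa (head 9)
Step 86: aaaaaX#a[q3]aaaaa (head 8)
Step 87: aaaaaX#[q3]aaaaaa (head 7)
Step 88: aaaaaX[q3]#aaaaaa (head 6)
Step 89: aaaaa[q3]X#aaaaaa (head 5)
Step 90: aaaaaa[q0]#aaaaaa (head 6)
Step 91: aaaaaa#[q3]aaaaaa (head 7)
Step 92: aaaaaa[q3]#aaaaaa (head 6)
Step 93: aaaaa[q3]a#aaaaaa (head 5)
Step 94: aaaa[q3]aa#aaaaaa (head 4)
Step 95: aaa[q3]aaa#aaaaaa (head 3)
Step 96: aa[q3]aaaa#aaaaaa (head 2)
Step 97: a[q3]aaaaa#aaaaaa (head 1)
Step 98: [q3]aaaaaa#aaaaaa (head 0)
Step 99: [q3]□aaaaaa#aaaaaa (head -1)
Step 100: □[qA]aaaaaa#aaaaaa (head 0)
The machine is in qA, so it halts and accepts.
Number of transitions executed: 100.

Final answer: 100 steps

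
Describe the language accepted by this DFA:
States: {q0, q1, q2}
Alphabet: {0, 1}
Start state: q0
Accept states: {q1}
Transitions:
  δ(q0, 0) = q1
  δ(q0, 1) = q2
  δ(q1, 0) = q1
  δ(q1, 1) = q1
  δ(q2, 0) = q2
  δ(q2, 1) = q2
Analyzing the DFA structure:
Start state: q0
Accept states: {q1}
Interpreting what each state remembers (checking against the transitions):
  q0: nothing has been read yet
  q1: the first symbol was 0
  q2: the first symbol was 1 (trap state)
  δ(q0, 0): in q0 (nothing has been read yet), after reading 0 we have: the first symbol was 0 → q1
  δ(q0, 1): in q0 (nothing has been read yet), after reading 1 we have: the first symbol was 1 (trap state) → q2
  δ(q1, 0): in q1 (the first symbol was 0), after reading 0 we have: the first symbol was 0 → q1
  δ(q1, 1): in q1 (the first symbol was 0), after reading 1 we have: the first symbol was 0 → q1
  δ(q2, 0): in q2 (the first symbol was 1 (trap state)), after reading 0 we have: the first symbol was 1 (trap state) → q2
  δ(q2, 1): in q2 (the first symbol was 1 (trap state)), after reading 1 we have: the first symbol was 1 (trap state) → q2
A string is accepted iff it ends in {q1}, i.e. the first symbol was 0.
Language: All binary strings starting with 0

Final answer: All binary strings starting with 0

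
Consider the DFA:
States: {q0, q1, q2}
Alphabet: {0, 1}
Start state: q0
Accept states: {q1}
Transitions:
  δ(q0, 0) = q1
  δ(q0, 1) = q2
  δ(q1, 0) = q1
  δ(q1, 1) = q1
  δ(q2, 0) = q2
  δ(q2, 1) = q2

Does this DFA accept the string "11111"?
Processing string "11111":
  q0 --1--> q2
  q2 --1--> q2
  q2 --1--> q2
  q2 --1--> q2
  q2 --1--> q2
Final state: q2
Accept states: {q1}
q2 is not an accept state, so the string is rejected.

Final answer: No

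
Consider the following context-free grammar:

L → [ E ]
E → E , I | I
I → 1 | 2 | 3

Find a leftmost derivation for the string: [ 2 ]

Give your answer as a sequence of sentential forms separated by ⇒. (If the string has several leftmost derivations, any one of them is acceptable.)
Start with L.
Step 1: the leftmost non-terminal is L; apply L → [ E ]:  [ E ]
Step 2: the leftmost non-terminal is E; apply E → I:  [ I ]
Step 3: the leftmost non-terminal is I; apply I → 2:  [ 2 ]

Final answer: L ⇒ [ E ] ⇒ [ I ] ⇒ [ 2 ]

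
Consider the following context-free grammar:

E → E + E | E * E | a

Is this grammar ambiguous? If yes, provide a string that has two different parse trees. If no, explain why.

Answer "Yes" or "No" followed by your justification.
Two different leftmost derivations of a + a * a:
  (1) E ⇒ E + E ⇒ a + E ⇒ a + E * E ⇒ a + a * E ⇒ a + a * a   (tree groups a + (a * a))
  (2) E ⇒ E * E ⇒ E + E * E ⇒ a + E * E ⇒ a + a * E ⇒ a + a * a   (tree groups (a + a) * a)
Two distinct leftmost derivations = two distinct parse trees, so the grammar is ambiguous.

Final answer: Yes - the string 'a + a * a' has two distinct leftmost derivations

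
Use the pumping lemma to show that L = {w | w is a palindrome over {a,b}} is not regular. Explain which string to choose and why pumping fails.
Language: L = {w | w is a palindrome over {a,b}} (strings that read the same forwards and backwards)
Step 1: Assume for contradiction that L is regular, with pumping length p.
Step 2: Choose s = a^p b a^p. Then s ∈ L (it reads the same forwards and backwards) and |s| ≥ p.
Step 3: Consider any decomposition s = xyz with |xy| ≤ p and |y| > 0. Since |xy| ≤ p and the first p symbols of s are all a's, y = a^k for some k with 1 ≤ k ≤ p.
Step 4: Pumping up (i = 2): xy²z = a^(p+k) b a^p. Its reverse is a^p b a^(p+k) ≠ a^(p+k) b a^p (the single b is no longer in the middle), so xy²z is not a palindrome and xy²z ∉ L.
This contradicts the pumping lemma, so L is not regular.

Final answer: Choose s = a^p b a^p. Since |xy| ≤ p, y = a^k with k ≥ 1. Then xy²z = a^(p+k) b a^p is not a palindrome, so ∉ L.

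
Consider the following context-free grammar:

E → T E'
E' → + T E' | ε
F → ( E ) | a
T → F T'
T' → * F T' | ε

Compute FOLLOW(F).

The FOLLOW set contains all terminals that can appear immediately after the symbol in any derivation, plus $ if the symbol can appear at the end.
Useful FIRST sets: FIRST(E') = {+, ε}, FIRST(T') = {*, ε} (both E' and T' are nullable).
FOLLOW(E): E is the start symbol → $; E appears in F → ( E ) followed by ')' → FOLLOW(E) = {), $}.
FOLLOW(E'): E' appears at the right end of E → T E' and of E' → + T E', so FOLLOW(E') ⊇ FOLLOW(E) (the second occurrence adds nothing new). FOLLOW(E') = {), $}.
FOLLOW(T): in E → T E' and E' → + T E', T is followed by E': add FIRST(E') minus ε = {+}; since E' is nullable, also add FOLLOW(E) and FOLLOW(E') = {), $}. FOLLOW(T) = {+, ), $}.
FOLLOW(T'): T' appears at the right end of T → F T' and of T' → * F T', so FOLLOW(T') = FOLLOW(T) = {+, ), $}.
FOLLOW(F): in T → F T' and T' → * F T', F is followed by T': add FIRST(T') minus ε = {*}; since T' is nullable, also add FOLLOW(T) and FOLLOW(T') = {+, ), $}. FOLLOW(F) = {*, +, ), $}.

Final answer: {$, ), *, +}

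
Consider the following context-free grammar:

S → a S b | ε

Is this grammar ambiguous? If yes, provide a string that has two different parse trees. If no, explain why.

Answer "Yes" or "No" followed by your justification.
At every step exactly one production applies: if the remaining string to generate is non-empty it starts with a and ends with b, forcing S → a S b; if it is empty, S → ε is forced. Hence each string a^n b^n has exactly one derivation (S → a S b applied n times, then S → ε) and one parse tree.

Final answer: No - the grammar is unambiguous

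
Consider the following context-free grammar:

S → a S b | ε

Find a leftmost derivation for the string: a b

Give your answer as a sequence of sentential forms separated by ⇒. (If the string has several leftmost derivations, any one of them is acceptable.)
Start with S.
Step 1: the leftmost non-terminal is S; apply S → a S b:  a S b
Step 2: the leftmost non-terminal is S; apply S → ε:  a b

Final answer: S ⇒ a S b ⇒ a b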